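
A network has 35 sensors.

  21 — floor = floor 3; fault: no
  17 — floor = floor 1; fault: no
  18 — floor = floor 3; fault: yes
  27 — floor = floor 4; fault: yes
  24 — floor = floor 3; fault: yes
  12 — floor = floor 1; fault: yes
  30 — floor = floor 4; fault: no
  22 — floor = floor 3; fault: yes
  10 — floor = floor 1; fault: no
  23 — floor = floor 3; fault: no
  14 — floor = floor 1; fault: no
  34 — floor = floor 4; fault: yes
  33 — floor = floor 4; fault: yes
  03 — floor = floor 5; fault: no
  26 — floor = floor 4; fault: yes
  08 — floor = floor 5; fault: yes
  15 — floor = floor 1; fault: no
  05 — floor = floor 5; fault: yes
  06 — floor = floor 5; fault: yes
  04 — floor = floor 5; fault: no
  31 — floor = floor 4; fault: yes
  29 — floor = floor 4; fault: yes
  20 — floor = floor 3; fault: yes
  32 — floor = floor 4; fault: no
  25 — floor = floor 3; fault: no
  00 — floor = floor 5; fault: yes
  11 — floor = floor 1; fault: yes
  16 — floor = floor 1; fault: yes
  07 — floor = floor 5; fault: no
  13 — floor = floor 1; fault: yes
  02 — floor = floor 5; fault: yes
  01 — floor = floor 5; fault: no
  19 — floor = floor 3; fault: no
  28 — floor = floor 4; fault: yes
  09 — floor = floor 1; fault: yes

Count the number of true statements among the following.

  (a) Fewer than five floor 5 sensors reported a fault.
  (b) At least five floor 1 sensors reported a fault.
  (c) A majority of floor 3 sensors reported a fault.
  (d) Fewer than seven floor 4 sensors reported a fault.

(a) floor 5: |A| = 9, |A ∩ B| = 5; needs |A ∩ B| < 5 — false.
(b) floor 1: |A| = 9, |A ∩ B| = 5; needs |A ∩ B| ≥ 5 — true.
(c) floor 3: |A| = 8, |A ∩ B| = 4; needs |A ∩ B| > |A ∖ B| — false.
(d) floor 4: |A| = 9, |A ∩ B| = 7; needs |A ∩ B| < 7 — false.

1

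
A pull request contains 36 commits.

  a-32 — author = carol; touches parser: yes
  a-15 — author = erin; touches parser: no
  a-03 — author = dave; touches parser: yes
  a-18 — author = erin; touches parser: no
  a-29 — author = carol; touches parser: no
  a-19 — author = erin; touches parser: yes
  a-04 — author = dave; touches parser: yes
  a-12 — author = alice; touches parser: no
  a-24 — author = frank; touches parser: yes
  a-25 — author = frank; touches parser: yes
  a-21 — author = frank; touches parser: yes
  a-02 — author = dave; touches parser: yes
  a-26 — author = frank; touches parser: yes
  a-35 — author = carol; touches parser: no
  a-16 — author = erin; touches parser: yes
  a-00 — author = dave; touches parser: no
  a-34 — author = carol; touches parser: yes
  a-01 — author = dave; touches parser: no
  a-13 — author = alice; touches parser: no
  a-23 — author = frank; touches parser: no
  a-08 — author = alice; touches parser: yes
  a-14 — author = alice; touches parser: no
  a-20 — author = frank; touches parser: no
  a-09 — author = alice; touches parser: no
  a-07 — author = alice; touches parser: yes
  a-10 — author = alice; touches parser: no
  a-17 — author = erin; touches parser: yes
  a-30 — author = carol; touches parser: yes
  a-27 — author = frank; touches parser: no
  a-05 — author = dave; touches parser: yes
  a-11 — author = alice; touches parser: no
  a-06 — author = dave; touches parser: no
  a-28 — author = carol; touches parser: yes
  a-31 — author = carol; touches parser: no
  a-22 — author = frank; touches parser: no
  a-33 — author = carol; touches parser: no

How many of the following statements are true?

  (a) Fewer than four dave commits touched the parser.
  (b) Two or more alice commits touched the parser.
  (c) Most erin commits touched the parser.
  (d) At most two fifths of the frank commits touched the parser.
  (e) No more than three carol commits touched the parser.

(a) dave: |A| = 7, |A ∩ B| = 4; needs |A ∩ B| < 4 — false.
(b) alice: |A| = 8, |A ∩ B| = 2; needs |A ∩ B| ≥ 2 — true.
(c) erin: |A| = 5, |A ∩ B| = 3; needs |A ∩ B| > |A ∖ B| — true.
(d) frank: |A| = 8, |A ∩ B| = 4; needs |A ∩ B| / |A| ≤ 2/5 — false.
(e) carol: |A| = 8, |A ∩ B| = 4; needs |A ∩ B| ≤ 3 — false.

2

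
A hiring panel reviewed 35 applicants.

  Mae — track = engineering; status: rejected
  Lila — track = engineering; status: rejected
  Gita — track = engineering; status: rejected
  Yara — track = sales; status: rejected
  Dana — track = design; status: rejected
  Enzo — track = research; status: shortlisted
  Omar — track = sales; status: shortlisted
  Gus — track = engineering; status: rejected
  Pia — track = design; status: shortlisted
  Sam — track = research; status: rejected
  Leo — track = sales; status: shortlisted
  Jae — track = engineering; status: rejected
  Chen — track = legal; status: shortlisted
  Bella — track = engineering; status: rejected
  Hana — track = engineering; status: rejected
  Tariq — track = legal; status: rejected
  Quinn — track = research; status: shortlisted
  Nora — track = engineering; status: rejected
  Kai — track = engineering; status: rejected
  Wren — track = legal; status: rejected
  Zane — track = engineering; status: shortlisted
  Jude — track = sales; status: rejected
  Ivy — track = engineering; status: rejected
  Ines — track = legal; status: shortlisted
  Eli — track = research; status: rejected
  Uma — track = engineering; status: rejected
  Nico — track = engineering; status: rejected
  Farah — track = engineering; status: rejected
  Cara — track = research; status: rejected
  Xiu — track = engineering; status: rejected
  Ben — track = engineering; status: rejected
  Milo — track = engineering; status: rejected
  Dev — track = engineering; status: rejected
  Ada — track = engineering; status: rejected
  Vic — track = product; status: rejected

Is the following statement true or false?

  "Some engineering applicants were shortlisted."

True

Truth condition: A ∩ B ≠ ∅ (|A ∩ B| ≥ 1).
|A| = 19, |A ∩ B| = 1, |A ∖ B| = 18.
So the statement is true.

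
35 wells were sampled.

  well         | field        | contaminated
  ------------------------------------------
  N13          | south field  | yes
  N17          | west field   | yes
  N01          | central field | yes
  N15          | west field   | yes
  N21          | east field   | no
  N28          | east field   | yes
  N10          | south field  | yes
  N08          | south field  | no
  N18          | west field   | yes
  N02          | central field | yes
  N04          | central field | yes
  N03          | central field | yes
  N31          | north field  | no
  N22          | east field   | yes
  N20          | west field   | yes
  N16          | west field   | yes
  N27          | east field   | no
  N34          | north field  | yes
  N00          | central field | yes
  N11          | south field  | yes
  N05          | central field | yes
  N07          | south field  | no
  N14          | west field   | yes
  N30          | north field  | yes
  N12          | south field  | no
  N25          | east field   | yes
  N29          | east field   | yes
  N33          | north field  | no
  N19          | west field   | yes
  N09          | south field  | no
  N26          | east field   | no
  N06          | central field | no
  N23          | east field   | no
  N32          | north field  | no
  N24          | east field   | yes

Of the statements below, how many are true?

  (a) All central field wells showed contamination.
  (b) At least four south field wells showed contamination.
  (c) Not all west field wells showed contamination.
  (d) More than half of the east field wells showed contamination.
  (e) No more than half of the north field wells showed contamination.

2

(a) central field: |A| = 7, |A ∩ B| = 6; needs A ⊆ B, i.e. every element of A is in B (|A ∖ B| = 0) — false.
(b) south field: |A| = 7, |A ∩ B| = 3; needs |A ∩ B| ≥ 4 — false.
(c) west field: |A| = 7, |A ∩ B| = 7; needs A ⊄ B (|A ∖ B| ≥ 1) — false.
(d) east field: |A| = 9, |A ∩ B| = 5; needs |A ∩ B| > |A ∖ B| — true.
(e) north field: |A| = 5, |A ∩ B| = 2; needs |A ∩ B| ≤ |A ∖ B| — true.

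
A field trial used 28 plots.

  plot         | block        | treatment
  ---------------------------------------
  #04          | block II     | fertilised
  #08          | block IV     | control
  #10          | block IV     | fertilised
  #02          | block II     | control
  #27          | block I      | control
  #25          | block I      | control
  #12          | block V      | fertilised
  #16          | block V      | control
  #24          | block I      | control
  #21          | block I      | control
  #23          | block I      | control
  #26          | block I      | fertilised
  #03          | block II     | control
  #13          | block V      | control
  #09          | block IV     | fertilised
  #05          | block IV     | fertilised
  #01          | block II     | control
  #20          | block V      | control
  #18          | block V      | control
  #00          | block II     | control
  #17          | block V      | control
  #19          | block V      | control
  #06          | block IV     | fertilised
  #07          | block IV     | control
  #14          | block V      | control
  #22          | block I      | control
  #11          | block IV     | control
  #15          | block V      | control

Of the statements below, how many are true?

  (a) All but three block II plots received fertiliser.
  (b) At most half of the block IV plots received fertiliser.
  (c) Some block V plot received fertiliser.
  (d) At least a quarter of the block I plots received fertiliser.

(a) block II: |A| = 5, |A ∩ B| = 1; needs |A ∖ B| = 3 — false.
(b) block IV: |A| = 7, |A ∩ B| = 4; needs |A ∩ B| ≤ |A ∖ B| — false.
(c) block V: |A| = 9, |A ∩ B| = 1; needs A ∩ B ≠ ∅ (|A ∩ B| ≥ 1) — true.
(d) block I: |A| = 7, |A ∩ B| = 1; needs |A ∩ B| / |A| ≥ 1/4 — false.

1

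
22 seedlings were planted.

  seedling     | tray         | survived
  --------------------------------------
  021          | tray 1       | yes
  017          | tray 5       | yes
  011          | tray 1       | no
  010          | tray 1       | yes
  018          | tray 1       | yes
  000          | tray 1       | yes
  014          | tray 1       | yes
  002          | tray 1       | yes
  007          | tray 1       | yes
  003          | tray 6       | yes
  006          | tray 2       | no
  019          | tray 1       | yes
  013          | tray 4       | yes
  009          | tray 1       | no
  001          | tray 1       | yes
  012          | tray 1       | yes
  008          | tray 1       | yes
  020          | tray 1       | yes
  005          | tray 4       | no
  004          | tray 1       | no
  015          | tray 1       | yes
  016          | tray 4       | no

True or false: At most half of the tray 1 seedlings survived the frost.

'At most half of the tray 1 seedlings survived the frost' holds iff |A ∩ B| ≤ |A ∖ B|.
|A| = 16, |A ∩ B| = 13, |A ∖ B| = 3.
13 > 3, so the statement is false.

False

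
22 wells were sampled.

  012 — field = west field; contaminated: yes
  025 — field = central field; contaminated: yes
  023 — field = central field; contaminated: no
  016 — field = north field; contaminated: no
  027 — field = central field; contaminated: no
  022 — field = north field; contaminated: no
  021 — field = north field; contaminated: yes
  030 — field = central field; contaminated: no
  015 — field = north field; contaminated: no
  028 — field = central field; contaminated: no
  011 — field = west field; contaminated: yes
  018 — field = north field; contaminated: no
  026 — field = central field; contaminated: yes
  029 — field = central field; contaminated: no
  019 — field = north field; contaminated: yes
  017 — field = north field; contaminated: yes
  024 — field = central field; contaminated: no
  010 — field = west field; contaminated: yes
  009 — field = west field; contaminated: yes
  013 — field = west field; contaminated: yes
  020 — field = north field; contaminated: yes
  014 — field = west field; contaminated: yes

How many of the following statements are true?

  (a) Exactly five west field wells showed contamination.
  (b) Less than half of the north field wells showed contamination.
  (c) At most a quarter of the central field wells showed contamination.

1

(a) west field: |A| = 6, |A ∩ B| = 6; needs |A ∩ B| = 5 — false.
(b) north field: |A| = 8, |A ∩ B| = 4; needs |A ∩ B| < |A ∖ B| — false.
(c) central field: |A| = 8, |A ∩ B| = 2; needs |A ∩ B| / |A| ≤ 1/4 — true.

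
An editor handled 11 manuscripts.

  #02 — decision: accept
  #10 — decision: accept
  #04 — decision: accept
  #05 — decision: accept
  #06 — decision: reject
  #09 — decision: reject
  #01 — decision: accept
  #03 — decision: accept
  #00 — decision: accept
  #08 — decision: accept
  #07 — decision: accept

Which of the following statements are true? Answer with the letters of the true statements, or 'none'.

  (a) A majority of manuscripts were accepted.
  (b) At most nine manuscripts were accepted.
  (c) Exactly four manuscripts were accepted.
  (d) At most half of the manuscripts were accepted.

(a), (b)

|A| = 11, |A ∩ B| = 9, |A ∖ B| = 2.
(a) |A ∩ B| > |A ∖ B|: holds.
(b) |A ∩ B| ≤ 9: holds.
(c) |A ∩ B| = 4: fails.
(d) |A ∩ B| ≤ |A ∖ B|: fails.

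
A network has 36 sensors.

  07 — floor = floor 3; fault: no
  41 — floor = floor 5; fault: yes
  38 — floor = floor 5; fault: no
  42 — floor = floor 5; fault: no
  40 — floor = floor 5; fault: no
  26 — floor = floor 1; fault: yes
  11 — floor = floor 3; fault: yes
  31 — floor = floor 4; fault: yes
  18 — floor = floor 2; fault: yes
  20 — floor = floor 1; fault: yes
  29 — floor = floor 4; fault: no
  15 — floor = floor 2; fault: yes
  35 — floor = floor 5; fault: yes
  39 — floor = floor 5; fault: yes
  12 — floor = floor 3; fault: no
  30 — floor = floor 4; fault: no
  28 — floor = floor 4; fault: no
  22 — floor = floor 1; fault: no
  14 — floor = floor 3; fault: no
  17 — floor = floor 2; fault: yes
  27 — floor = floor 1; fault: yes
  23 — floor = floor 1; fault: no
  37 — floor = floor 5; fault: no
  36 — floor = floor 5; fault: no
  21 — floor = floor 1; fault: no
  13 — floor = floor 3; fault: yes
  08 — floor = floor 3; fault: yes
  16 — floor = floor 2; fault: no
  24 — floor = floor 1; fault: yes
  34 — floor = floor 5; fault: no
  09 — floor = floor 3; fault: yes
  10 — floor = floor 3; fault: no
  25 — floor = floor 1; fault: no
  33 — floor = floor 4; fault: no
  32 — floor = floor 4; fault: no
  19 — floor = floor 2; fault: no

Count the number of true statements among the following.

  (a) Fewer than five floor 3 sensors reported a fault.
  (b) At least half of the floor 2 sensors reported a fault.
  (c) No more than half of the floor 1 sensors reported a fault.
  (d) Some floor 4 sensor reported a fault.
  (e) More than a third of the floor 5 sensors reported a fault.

4

(a) floor 3: |A| = 8, |A ∩ B| = 4; needs |A ∩ B| < 5 — true.
(b) floor 2: |A| = 5, |A ∩ B| = 3; needs |A ∩ B| ≥ |A ∖ B| — true.
(c) floor 1: |A| = 8, |A ∩ B| = 4; needs |A ∩ B| ≤ |A ∖ B| — true.
(d) floor 4: |A| = 6, |A ∩ B| = 1; needs A ∩ B ≠ ∅ (|A ∩ B| ≥ 1) — true.
(e) floor 5: |A| = 9, |A ∩ B| = 3; needs |A ∩ B| / |A| > 1/3 — false.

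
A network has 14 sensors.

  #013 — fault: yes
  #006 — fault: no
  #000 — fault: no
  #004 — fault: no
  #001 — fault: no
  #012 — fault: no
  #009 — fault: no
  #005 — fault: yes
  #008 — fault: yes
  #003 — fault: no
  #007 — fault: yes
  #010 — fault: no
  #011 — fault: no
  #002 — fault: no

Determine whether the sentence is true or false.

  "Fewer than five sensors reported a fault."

True

Truth condition: |A ∩ B| < 5.
A (the restrictor) = {#013, #006, #000, #004, #001, #012, #009, #005, #008, #003, #007, #010, #011, #002}, |A| = 14.
A ∩ B = {#013, #005, #008, #007}, so |A ∩ B| = 4.
|A ∩ B| = 4, so the statement is true.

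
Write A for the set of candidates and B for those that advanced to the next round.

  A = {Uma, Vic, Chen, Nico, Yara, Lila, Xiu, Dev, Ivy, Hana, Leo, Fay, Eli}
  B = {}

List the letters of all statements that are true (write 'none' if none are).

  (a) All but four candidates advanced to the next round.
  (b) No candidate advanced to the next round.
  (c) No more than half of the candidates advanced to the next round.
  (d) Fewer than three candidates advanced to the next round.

(b), (c), (d)

|A| = 13, |A ∩ B| = 0, |A ∖ B| = 13.
(a) |A ∖ B| = 4: fails.
(b) A ∩ B = ∅ (|A ∩ B| = 0): holds.
(c) |A ∩ B| ≤ |A ∖ B|: holds.
(d) |A ∩ B| < 3: holds.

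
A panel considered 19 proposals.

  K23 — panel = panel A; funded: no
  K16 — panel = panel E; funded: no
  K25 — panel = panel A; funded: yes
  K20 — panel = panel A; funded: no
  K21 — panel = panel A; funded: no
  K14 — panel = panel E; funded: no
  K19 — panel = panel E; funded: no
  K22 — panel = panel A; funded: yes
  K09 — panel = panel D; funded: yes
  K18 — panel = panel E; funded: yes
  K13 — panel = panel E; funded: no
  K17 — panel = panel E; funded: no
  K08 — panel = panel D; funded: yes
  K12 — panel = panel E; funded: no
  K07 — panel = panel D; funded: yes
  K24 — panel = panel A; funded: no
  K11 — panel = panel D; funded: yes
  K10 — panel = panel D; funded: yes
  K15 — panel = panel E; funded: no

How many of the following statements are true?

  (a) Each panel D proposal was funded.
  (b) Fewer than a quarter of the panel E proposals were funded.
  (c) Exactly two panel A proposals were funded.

(a) panel D: |A| = 5, |A ∩ B| = 5; needs A ⊆ B, i.e. every element of A is in B (|A ∖ B| = 0) — true.
(b) panel E: |A| = 8, |A ∩ B| = 1; needs |A ∩ B| / |A| < 1/4 — true.
(c) panel A: |A| = 6, |A ∩ B| = 2; needs |A ∩ B| = 2 — true.

3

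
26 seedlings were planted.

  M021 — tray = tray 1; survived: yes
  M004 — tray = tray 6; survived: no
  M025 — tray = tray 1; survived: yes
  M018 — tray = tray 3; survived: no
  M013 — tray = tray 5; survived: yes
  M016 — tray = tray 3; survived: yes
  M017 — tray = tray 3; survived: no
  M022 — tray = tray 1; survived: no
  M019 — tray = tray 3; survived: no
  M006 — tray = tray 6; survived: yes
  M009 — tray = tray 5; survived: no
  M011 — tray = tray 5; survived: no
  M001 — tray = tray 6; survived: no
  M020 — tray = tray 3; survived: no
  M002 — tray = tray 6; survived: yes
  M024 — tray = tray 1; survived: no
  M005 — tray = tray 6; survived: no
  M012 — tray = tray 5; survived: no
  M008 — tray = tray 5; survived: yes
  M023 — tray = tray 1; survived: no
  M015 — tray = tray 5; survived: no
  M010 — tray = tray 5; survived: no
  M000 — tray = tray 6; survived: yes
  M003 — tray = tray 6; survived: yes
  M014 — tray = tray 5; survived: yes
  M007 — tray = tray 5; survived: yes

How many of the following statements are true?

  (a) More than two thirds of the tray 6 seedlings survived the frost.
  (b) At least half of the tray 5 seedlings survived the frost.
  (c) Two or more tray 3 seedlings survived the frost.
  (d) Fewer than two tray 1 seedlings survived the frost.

(a) tray 6: |A| = 7, |A ∩ B| = 4; needs |A ∩ B| / |A| > 2/3 — false.
(b) tray 5: |A| = 9, |A ∩ B| = 4; needs |A ∩ B| ≥ |A ∖ B| — false.
(c) tray 3: |A| = 5, |A ∩ B| = 1; needs |A ∩ B| ≥ 2 — false.
(d) tray 1: |A| = 5, |A ∩ B| = 2; needs |A ∩ B| < 2 — false.

0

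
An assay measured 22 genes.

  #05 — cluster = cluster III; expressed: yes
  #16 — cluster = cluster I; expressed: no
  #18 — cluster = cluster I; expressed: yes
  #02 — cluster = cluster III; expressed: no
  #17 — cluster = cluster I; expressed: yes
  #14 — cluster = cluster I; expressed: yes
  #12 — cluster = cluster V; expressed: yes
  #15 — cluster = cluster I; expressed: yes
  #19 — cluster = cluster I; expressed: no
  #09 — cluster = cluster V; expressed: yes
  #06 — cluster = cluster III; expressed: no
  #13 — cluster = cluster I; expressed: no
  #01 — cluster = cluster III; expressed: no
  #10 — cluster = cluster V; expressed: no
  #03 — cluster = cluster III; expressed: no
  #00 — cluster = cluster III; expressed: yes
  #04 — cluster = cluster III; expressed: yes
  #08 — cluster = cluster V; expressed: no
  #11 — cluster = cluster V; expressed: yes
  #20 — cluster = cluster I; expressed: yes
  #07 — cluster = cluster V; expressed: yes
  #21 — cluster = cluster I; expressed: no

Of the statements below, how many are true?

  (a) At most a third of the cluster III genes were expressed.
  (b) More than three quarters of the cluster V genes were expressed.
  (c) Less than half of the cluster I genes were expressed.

0

(a) cluster III: |A| = 7, |A ∩ B| = 3; needs |A ∩ B| / |A| ≤ 1/3 — false.
(b) cluster V: |A| = 6, |A ∩ B| = 4; needs |A ∩ B| / |A| > 3/4 — false.
(c) cluster I: |A| = 9, |A ∩ B| = 5; needs |A ∩ B| < |A ∖ B| — false.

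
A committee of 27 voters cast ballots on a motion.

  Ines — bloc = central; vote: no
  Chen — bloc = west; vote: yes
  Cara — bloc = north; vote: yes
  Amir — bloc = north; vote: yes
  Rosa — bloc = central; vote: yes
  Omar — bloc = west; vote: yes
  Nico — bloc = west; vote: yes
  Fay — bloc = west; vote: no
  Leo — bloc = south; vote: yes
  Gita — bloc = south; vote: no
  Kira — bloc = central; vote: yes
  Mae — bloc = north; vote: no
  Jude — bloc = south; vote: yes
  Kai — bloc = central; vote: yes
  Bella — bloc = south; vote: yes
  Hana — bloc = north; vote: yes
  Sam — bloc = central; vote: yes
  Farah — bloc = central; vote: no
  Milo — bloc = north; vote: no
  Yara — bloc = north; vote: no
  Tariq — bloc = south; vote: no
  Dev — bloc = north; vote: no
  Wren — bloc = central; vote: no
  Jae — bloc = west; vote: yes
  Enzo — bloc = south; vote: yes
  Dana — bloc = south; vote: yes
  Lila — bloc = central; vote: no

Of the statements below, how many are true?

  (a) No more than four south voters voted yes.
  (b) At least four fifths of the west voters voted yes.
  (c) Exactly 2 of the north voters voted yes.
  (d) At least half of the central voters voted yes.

(a) south: |A| = 7, |A ∩ B| = 5; needs |A ∩ B| ≤ 4 — false.
(b) west: |A| = 5, |A ∩ B| = 4; needs |A ∩ B| / |A| ≥ 4/5 — true.
(c) north: |A| = 7, |A ∩ B| = 3; needs |A ∩ B| = 2 — false.
(d) central: |A| = 8, |A ∩ B| = 4; needs |A ∩ B| ≥ |A ∖ B| — true.

2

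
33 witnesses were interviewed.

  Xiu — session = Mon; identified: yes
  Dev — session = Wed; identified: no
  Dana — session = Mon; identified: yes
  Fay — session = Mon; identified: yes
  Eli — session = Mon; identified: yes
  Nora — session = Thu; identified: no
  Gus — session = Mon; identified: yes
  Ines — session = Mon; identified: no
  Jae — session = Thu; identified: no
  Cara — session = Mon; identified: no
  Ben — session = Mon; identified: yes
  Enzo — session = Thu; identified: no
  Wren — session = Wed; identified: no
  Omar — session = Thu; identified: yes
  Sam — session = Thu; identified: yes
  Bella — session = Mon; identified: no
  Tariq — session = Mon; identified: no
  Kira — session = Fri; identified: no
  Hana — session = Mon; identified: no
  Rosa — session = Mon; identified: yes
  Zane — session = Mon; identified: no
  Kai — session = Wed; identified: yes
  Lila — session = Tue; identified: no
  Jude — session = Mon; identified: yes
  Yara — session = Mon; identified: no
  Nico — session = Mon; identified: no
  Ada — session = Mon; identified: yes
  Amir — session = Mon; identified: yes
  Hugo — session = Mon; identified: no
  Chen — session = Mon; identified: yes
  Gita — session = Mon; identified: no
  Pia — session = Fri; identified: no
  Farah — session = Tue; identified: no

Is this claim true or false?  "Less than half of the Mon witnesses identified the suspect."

Truth condition: |A ∩ B| < |A ∖ B|.
|A| = 21, |A ∩ B| = 11, |A ∖ B| = 10.
11 > 10, so the statement is false.

False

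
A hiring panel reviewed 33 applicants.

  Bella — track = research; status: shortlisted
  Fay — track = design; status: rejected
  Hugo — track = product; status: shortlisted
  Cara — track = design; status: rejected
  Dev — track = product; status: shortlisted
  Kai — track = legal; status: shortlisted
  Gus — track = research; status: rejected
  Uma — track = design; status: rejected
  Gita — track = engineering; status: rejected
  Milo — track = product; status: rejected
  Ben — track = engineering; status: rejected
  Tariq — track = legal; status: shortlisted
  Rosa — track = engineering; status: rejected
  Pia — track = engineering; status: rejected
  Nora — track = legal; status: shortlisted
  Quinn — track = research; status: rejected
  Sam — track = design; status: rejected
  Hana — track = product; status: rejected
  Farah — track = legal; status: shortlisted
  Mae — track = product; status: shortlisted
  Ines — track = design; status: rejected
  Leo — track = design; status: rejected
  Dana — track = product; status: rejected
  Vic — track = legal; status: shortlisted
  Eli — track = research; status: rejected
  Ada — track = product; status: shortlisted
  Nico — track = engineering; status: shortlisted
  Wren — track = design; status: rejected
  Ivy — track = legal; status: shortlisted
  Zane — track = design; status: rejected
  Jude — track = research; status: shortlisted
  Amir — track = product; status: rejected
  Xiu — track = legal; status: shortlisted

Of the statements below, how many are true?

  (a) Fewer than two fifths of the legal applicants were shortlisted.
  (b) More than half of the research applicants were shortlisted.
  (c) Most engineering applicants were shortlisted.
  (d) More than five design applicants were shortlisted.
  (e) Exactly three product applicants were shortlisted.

0

(a) legal: |A| = 7, |A ∩ B| = 7; needs |A ∩ B| / |A| < 2/5 — false.
(b) research: |A| = 5, |A ∩ B| = 2; needs |A ∩ B| > |A ∖ B| — false.
(c) engineering: |A| = 5, |A ∩ B| = 1; needs |A ∩ B| > |A ∖ B| — false.
(d) design: |A| = 8, |A ∩ B| = 0; needs |A ∩ B| > 5 — false.
(e) product: |A| = 8, |A ∩ B| = 4; needs |A ∩ B| = 3 — false.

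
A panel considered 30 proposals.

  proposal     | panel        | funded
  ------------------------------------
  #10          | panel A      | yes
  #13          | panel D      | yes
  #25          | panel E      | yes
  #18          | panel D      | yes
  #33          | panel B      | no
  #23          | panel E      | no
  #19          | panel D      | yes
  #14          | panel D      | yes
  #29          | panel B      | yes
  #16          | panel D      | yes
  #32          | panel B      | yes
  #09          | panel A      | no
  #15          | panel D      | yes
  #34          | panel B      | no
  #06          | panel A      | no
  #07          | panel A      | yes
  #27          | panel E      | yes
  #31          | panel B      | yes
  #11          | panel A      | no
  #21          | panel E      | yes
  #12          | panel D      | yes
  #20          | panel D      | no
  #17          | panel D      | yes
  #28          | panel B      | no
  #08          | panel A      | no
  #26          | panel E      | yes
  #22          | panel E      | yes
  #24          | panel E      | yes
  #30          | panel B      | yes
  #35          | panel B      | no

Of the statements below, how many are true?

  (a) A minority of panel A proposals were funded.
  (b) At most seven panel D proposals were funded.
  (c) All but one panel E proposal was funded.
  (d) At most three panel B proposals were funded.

(a) panel A: |A| = 6, |A ∩ B| = 2; needs |A ∩ B| < |A ∖ B| — true.
(b) panel D: |A| = 9, |A ∩ B| = 8; needs |A ∩ B| ≤ 7 — false.
(c) panel E: |A| = 7, |A ∩ B| = 6; needs |A ∖ B| = 1 — true.
(d) panel B: |A| = 8, |A ∩ B| = 4; needs |A ∩ B| ≤ 3 — false.

2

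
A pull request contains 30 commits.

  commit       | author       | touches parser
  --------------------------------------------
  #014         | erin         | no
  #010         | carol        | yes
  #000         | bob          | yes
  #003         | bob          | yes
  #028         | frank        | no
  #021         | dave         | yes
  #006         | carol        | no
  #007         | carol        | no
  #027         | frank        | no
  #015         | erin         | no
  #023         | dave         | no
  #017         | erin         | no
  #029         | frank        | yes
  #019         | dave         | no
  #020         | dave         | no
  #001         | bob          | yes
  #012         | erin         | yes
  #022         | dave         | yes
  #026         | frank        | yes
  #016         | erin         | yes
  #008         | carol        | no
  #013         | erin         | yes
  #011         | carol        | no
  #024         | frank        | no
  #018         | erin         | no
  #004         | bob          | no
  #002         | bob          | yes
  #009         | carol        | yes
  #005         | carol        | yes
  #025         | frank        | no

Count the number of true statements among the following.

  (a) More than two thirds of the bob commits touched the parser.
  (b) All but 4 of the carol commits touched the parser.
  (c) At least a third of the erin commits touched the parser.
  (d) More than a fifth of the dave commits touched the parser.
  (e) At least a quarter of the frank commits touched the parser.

(a) bob: |A| = 5, |A ∩ B| = 4; needs |A ∩ B| / |A| > 2/3 — true.
(b) carol: |A| = 7, |A ∩ B| = 3; needs |A ∖ B| = 4 — true.
(c) erin: |A| = 7, |A ∩ B| = 3; needs |A ∩ B| / |A| ≥ 1/3 — true.
(d) dave: |A| = 5, |A ∩ B| = 2; needs |A ∩ B| / |A| > 1/5 — true.
(e) frank: |A| = 6, |A ∩ B| = 2; needs |A ∩ B| / |A| ≥ 1/4 — true.

5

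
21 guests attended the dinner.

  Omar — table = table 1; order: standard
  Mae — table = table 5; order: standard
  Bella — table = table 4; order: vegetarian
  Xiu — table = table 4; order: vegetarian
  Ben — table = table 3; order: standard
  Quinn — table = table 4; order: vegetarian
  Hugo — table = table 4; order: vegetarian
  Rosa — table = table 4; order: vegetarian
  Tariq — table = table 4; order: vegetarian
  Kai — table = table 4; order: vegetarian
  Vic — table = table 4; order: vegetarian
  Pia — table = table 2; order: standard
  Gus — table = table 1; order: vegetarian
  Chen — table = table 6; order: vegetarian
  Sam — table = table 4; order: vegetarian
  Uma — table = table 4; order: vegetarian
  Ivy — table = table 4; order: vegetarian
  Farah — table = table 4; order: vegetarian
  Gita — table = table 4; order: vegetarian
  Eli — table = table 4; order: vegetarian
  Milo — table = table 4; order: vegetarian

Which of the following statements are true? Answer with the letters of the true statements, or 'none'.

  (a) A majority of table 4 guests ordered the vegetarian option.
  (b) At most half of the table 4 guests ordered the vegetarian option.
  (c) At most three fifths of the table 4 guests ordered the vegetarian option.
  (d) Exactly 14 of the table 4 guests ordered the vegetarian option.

|A| = 15, |A ∩ B| = 15, |A ∖ B| = 0.
(a) |A ∩ B| > |A ∖ B|: holds.
(b) |A ∩ B| ≤ |A ∖ B|: fails.
(c) |A ∩ B| / |A| ≤ 3/5: fails.
(d) |A ∩ B| = 14: fails.

(a)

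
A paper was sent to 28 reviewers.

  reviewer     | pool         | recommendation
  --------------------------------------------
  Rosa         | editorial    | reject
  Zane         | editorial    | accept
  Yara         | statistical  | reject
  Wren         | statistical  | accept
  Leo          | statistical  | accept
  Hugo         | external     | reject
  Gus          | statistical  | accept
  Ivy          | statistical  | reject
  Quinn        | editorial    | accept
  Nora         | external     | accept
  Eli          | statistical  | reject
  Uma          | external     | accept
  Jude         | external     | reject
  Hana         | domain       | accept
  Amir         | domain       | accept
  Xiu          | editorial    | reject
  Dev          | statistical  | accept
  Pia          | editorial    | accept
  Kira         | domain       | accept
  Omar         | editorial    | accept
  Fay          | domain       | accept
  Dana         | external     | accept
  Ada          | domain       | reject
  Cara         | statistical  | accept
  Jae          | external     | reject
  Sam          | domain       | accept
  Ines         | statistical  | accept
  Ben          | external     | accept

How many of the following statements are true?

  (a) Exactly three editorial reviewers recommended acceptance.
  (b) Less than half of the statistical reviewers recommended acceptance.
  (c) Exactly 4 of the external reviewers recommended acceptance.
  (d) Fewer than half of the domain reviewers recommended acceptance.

1

(a) editorial: |A| = 6, |A ∩ B| = 4; needs |A ∩ B| = 3 — false.
(b) statistical: |A| = 9, |A ∩ B| = 6; needs |A ∩ B| < |A ∖ B| — false.
(c) external: |A| = 7, |A ∩ B| = 4; needs |A ∩ B| = 4 — true.
(d) domain: |A| = 6, |A ∩ B| = 5; needs |A ∩ B| < |A ∖ B| — false.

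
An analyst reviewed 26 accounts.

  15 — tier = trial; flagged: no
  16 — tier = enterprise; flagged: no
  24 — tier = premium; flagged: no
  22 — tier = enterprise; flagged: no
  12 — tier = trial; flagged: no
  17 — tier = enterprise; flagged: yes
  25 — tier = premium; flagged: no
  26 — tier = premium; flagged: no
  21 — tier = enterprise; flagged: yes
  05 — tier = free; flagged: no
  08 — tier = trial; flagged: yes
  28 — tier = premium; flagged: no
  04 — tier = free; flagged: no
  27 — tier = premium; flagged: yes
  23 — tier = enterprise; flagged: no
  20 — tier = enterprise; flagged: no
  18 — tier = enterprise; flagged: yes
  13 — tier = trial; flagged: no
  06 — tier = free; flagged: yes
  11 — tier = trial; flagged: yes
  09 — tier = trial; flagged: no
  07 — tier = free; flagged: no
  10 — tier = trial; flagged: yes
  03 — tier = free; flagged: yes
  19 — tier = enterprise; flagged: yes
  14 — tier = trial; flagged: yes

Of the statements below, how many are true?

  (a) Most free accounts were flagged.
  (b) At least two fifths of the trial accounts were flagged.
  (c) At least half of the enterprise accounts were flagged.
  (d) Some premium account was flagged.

3

(a) free: |A| = 5, |A ∩ B| = 2; needs |A ∩ B| > |A ∖ B| — false.
(b) trial: |A| = 8, |A ∩ B| = 4; needs |A ∩ B| / |A| ≥ 2/5 — true.
(c) enterprise: |A| = 8, |A ∩ B| = 4; needs |A ∩ B| ≥ |A ∖ B| — true.
(d) premium: |A| = 5, |A ∩ B| = 1; needs A ∩ B ≠ ∅ (|A ∩ B| ≥ 1) — true.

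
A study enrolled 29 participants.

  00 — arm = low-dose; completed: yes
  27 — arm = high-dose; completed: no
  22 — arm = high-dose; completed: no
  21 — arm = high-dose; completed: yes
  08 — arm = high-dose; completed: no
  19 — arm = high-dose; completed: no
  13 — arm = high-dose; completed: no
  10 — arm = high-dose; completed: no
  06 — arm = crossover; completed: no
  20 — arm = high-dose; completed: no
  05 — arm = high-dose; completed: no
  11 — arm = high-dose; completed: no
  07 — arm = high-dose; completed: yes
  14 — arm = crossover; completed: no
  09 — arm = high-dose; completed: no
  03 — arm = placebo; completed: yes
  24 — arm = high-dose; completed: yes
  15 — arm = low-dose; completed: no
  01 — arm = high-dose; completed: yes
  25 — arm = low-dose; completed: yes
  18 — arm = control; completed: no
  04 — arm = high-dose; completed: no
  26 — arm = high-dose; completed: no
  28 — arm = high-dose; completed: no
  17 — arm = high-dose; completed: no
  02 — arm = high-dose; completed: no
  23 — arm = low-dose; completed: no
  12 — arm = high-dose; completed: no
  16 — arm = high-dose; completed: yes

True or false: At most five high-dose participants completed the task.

True

'At most five high-dose participants completed the task' holds iff |A ∩ B| ≤ 5.
|A| = 21, |A ∩ B| = 5, |A ∖ B| = 16.
|A ∩ B| = 5, so the statement is true.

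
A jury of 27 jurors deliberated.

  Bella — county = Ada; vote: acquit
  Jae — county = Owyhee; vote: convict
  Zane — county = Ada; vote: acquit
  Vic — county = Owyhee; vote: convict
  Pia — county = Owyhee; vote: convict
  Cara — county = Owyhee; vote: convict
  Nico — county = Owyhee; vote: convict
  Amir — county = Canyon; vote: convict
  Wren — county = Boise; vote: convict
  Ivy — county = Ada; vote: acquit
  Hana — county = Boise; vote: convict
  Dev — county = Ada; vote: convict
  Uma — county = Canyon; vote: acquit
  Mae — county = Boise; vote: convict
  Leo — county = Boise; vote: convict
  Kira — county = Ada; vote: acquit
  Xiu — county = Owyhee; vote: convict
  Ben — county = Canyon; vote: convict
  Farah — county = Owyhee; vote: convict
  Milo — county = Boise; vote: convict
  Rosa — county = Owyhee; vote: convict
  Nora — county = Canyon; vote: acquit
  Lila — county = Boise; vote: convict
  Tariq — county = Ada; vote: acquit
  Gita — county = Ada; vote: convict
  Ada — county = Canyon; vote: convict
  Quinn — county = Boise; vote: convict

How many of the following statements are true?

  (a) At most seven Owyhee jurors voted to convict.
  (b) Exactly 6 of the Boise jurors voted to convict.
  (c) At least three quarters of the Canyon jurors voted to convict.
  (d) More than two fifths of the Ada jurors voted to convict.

(a) Owyhee: |A| = 8, |A ∩ B| = 8; needs |A ∩ B| ≤ 7 — false.
(b) Boise: |A| = 7, |A ∩ B| = 7; needs |A ∩ B| = 6 — false.
(c) Canyon: |A| = 5, |A ∩ B| = 3; needs |A ∩ B| / |A| ≥ 3/4 — false.
(d) Ada: |A| = 7, |A ∩ B| = 2; needs |A ∩ B| / |A| > 2/5 — false.

0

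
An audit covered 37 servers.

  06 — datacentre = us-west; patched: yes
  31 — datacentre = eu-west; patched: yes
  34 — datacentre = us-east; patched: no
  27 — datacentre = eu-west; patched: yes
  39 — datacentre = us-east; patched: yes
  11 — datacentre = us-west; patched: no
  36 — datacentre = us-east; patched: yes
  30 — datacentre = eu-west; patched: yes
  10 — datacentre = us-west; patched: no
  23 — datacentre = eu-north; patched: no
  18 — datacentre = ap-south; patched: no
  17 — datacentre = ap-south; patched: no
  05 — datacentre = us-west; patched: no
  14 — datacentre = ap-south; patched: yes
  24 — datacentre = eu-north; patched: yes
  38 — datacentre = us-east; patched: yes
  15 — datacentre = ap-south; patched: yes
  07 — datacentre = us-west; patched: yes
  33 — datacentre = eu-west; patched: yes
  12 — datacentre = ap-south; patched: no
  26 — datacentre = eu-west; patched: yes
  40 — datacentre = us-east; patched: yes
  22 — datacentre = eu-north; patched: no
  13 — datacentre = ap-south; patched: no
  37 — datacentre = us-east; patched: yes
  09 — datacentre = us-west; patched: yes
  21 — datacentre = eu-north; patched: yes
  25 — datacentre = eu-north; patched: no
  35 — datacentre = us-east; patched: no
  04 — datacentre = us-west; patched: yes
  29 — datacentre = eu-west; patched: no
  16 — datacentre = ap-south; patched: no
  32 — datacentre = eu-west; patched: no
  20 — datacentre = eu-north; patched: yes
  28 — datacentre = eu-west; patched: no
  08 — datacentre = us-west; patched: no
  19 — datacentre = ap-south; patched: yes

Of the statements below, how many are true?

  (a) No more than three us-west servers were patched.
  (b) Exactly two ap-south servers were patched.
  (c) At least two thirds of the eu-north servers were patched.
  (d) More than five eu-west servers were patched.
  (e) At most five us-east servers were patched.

(a) us-west: |A| = 8, |A ∩ B| = 4; needs |A ∩ B| ≤ 3 — false.
(b) ap-south: |A| = 8, |A ∩ B| = 3; needs |A ∩ B| = 2 — false.
(c) eu-north: |A| = 6, |A ∩ B| = 3; needs |A ∩ B| / |A| ≥ 2/3 — false.
(d) eu-west: |A| = 8, |A ∩ B| = 5; needs |A ∩ B| > 5 — false.
(e) us-east: |A| = 7, |A ∩ B| = 5; needs |A ∩ B| ≤ 5 — true.

1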